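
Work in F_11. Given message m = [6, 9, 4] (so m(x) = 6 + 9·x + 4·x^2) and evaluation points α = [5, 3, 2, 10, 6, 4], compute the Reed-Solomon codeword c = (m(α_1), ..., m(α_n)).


c = [8, 3, 7, 1, 6, 7]

Message polynomial: m(x) = 6 + 9·x + 4·x^2 (mod 11).
For each evaluation point α_i, compute m(α_i) mod 11:
  α_1 = 5: Horner steps 4 → 7 → 8, so m(5) = 8.
  α_2 = 3: Horner steps 4 → 10 → 3, so m(3) = 3.
  α_3 = 2: Horner steps 4 → 6 → 7, so m(2) = 7.
  α_4 = 10: Horner steps 4 → 5 → 1, so m(10) = 1.
  α_5 = 6: Horner steps 4 → 0 → 6, so m(6) = 6.
  α_6 = 4: Horner steps 4 → 3 → 7, so m(4) = 7.
Codeword c = [8, 3, 7, 1, 6, 7] ∈ F_11^6.


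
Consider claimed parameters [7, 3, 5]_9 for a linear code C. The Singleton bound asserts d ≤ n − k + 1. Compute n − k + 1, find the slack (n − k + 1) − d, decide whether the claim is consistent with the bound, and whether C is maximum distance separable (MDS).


Singleton RHS = n − k + 1 = 5, slack = 0, bound satisfied, MDS.

Singleton bound: d ≤ n − k + 1.
Here n = 7, k = 3, so n − k + 1 = 5.
Given d = 5, check d ≤ 5: YES.
Slack = (n − k + 1) − d = 0.
The code is MDS (slack = 0).
Description: the claimed parameters are [7, 3, 5]_9; such a code would be MDS (meets Singleton bound).


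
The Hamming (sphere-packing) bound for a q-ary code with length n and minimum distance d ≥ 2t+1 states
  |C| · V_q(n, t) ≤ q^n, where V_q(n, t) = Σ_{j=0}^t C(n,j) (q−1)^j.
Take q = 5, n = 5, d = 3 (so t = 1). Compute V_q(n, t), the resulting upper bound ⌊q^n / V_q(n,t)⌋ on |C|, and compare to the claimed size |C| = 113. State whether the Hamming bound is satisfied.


V_q(n, t) = 21, q^n = 3125, Hamming bound = 148, |C| = 113 ≤ bound (satisfied).

Step 1: Compute V_q(n, t) = Σ_{j=0}^1 C(n, j) (q−1)^j.
  j = 0: C(5,0)·(4)^0 = 1·1 = 1.
  j = 1: C(5,1)·(4)^1 = 5·4 = 20.
  V_q(n, t) = 1 + 20 = 21.
Step 2: q^n = 5^5 = 3125.
Step 3: Hamming bound ⌊q^n / V_q(n,t)⌋ = ⌊3125/21⌋ = 148.
Step 4: Compare |C| = 113 to 148: satisfied.
The claimed |C| lies below the Hamming bound.


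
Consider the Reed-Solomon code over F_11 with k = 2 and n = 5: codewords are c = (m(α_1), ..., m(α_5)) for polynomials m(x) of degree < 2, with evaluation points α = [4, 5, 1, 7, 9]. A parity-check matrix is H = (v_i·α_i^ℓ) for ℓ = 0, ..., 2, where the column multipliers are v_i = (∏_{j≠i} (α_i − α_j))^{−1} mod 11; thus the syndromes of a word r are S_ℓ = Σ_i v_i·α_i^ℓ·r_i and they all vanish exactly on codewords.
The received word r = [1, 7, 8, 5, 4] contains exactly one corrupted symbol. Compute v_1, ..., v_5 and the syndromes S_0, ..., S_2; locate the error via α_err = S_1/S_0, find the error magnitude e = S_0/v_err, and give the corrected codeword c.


S = (10, 6, 8), error at position 2, error magnitude e = 1, c = [1, 6, 8, 5, 4].

Step 1: column multipliers v_i = (∏_{j≠i}(α_i − α_j))^{−1} mod 11.
  i = 1 (α = 4): (4−5)(4−1)(4−7)(4−9) = (−1)·3·(−3)·(−5) = −45 ≡ 10, so v_1 = 10^{−1} = 10 (mod 11).
  i = 2 (α = 5): (5−4)(5−1)(5−7)(5−9) = 1·4·(−2)·(−4) = 32 ≡ 10, so v_2 = 10^{−1} = 10 (mod 11).
  i = 3 (α = 1): (1−4)(1−5)(1−7)(1−9) = (−3)·(−4)·(−6)·(−8) = 576 ≡ 4, so v_3 = 4^{−1} = 3 (mod 11).
  i = 4 (α = 7): (7−4)(7−5)(7−1)(7−9) = 3·2·6·(−2) = −72 ≡ 5, so v_4 = 5^{−1} = 9 (mod 11).
  i = 5 (α = 9): (9−4)(9−5)(9−1)(9−7) = 5·4·8·2 = 320 ≡ 1, so v_5 = 1^{−1} = 1 (mod 11).
  v = [10, 10, 3, 9, 1].
Step 2: syndromes of r = [1, 7, 8, 5, 4] (all sums mod 11).
  S_0 = Σ v_i r_i = 10·1 + 10·7 + 3·8 + 9·5 + 1·4 = 153 ≡ 10.
  S_1 = Σ v_i α_i r_i = 10·4·1 + 10·5·7 + 3·1·8 + 9·7·5 + 1·9·4 = 765 ≡ 6.
  α_i^2 mod 11 = [5, 3, 1, 5, 4].
  S_2 = Σ v_i α_i^2 r_i = 10·5·1 + 10·3·7 + 3·1·8 + 9·5·5 + 1·4·4 = 525 ≡ 8.
  S = (10, 6, 8) ≠ 0, so r is not a codeword (an error is present).
Step 3: locate the error. For a single error e at position i, S_ℓ = v_i·e·α_i^ℓ, so α_err = S_1/S_0.
  S_0^{−1} = 10^{−1} = 10 (mod 11), so α_err = 6·10 = 60 ≡ 5 = α_2. Error position i = 2.
  Consistency check: S_2/S_1 = 8·2 = 16 ≡ 5 = α_err ✓ (single-error assumption holds).
Step 4: error magnitude e = S_0/v_2 = S_0·∏_{j≠2}(α_2 − α_j) = 10·10 = 100 ≡ 1 (mod 11).
Step 5: correct position 2: c_2 = r_2 − e = 7 − 1 ≡ 6 (mod 11). Hence c = [1, 6, 8, 5, 4].
  Check: interpolating c through the α_i gives m(x) = 3 + 5·x (degree < 2) with m(α_i) = c_i for every i, so c is indeed a codeword.


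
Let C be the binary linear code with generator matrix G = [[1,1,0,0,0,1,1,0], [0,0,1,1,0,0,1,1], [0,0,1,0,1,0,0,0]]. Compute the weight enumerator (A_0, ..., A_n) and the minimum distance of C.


Weight distribution: A_0 = 1, A_2 = 1, A_4 = 3, A_6 = 3. Minimum distance d = 2.

Enumerate all 2^3 = 8 messages m ∈ F_2^3.
For each, compute codeword c = mG in F_2^8, then tally its weight.
  m = 000 → c = 00000000, weight = 0.
  m = 100 → c = 11000110, weight = 4.
  m = 010 → c = 00110011, weight = 4.
  m = 110 → c = 11110101, weight = 6.
  m = 001 → c = 00101000, weight = 2.
  m = 101 → c = 11101110, weight = 6.
  m = 011 → c = 00011011, weight = 4.
  m = 111 → c = 11011101, weight = 6.
Tally weights:
  weight 0: 1 codewords.
  weight 2: 1 codewords.
  weight 4: 3 codewords.
  weight 6: 3 codewords.
Minimum distance d = smallest w > 0 with A_w > 0 = 2.
Sanity: Σ A_w = 8 = 2^3 = 8 ✓.


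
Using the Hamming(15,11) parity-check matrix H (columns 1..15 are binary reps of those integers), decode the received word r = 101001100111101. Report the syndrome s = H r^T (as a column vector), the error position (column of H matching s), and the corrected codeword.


s = (1, 1, 0, 0)^T, error position = 12, corrected codeword c = 101001100110101

Compute s = H r^T mod 2 one row at a time:
  s_1 = 0 + 0 + 1 + 1 + 1 + 1 + 0 + 1 = 5 ≡ 1 (mod 2).
  s_2 = 0 + 0 + 1 + 1 + 1 + 1 + 0 + 1 = 5 ≡ 1 (mod 2).
  s_3 = 0 + 1 + 1 + 1 + 1 + 1 + 0 + 1 = 6 ≡ 0 (mod 2).
  s_4 = 1 + 1 + 0 + 1 + 0 + 1 + 1 + 1 = 6 ≡ 0 (mod 2).
s = (1, 1, 0, 0)^T — this equals column 12 of H (binary 1100), so error is at position 12.
Correct: flip bit 12 of r = 101001100111101 to get c = 101001100110101.


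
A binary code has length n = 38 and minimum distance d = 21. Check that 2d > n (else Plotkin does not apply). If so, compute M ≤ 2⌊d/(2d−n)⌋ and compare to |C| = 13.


Plotkin bound M ≤ 10; given |C| = 13 > bound (violated).

Check applicability: 2d = 42, n = 38.
2d − n = 4 > 0, so Plotkin applies.
Compute d/(2d−n) = 21/4 ≈ 5.2500.
⌊d/(2d−n)⌋ = 5.
Plotkin bound: M ≤ 2·5 = 10.
Given |C| = 13, check: VIOLATED.
This |C| is above the Plotkin bound, so no binary code with n = 38, d = 21 and 13 codewords exists.


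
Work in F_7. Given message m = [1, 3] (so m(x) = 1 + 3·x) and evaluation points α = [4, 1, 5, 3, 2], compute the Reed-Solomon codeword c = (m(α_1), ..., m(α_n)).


c = [6, 4, 2, 3, 0]

Message polynomial: m(x) = 1 + 3·x (mod 7).
For each evaluation point α_i, compute m(α_i) mod 7:
  α_1 = 4: Horner steps 3 → 6, so m(4) = 6.
  α_2 = 1: Horner steps 3 → 4, so m(1) = 4.
  α_3 = 5: Horner steps 3 → 2, so m(5) = 2.
  α_4 = 3: Horner steps 3 → 3, so m(3) = 3.
  α_5 = 2: Horner steps 3 → 0, so m(2) = 0.
Codeword c = [6, 4, 2, 3, 0] ∈ F_7^5.


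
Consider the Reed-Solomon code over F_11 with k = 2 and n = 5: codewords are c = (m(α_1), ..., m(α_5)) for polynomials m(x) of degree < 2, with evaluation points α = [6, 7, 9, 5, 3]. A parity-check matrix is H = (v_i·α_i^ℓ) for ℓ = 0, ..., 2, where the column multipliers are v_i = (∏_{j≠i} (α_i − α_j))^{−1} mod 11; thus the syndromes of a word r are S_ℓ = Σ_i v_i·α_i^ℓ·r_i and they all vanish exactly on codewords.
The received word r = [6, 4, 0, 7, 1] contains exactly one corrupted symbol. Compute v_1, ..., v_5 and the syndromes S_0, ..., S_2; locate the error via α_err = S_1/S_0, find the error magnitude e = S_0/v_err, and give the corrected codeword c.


S = (9, 1, 5), error at position 4, error magnitude e = 10, c = [6, 4, 0, 8, 1].

Step 1: column multipliers v_i = (∏_{j≠i}(α_i − α_j))^{−1} mod 11.
  i = 1 (α = 6): (6−7)(6−9)(6−5)(6−3) = (−1)·(−3)·1·3 = 9 ≡ 9, so v_1 = 9^{−1} = 5 (mod 11).
  i = 2 (α = 7): (7−6)(7−9)(7−5)(7−3) = 1·(−2)·2·4 = −16 ≡ 6, so v_2 = 6^{−1} = 2 (mod 11).
  i = 3 (α = 9): (9−6)(9−7)(9−5)(9−3) = 3·2·4·6 = 144 ≡ 1, so v_3 = 1^{−1} = 1 (mod 11).
  i = 4 (α = 5): (5−6)(5−7)(5−9)(5−3) = (−1)·(−2)·(−4)·2 = −16 ≡ 6, so v_4 = 6^{−1} = 2 (mod 11).
  i = 5 (α = 3): (3−6)(3−7)(3−9)(3−5) = (−3)·(−4)·(−6)·(−2) = 144 ≡ 1, so v_5 = 1^{−1} = 1 (mod 11).
  v = [5, 2, 1, 2, 1].
Step 2: syndromes of r = [6, 4, 0, 7, 1] (all sums mod 11).
  S_0 = Σ v_i r_i = 5·6 + 2·4 + 1·0 + 2·7 + 1·1 = 53 ≡ 9.
  S_1 = Σ v_i α_i r_i = 5·6·6 + 2·7·4 + 1·9·0 + 2·5·7 + 1·3·1 = 309 ≡ 1.
  α_i^2 mod 11 = [3, 5, 4, 3, 9].
  S_2 = Σ v_i α_i^2 r_i = 5·3·6 + 2·5·4 + 1·4·0 + 2·3·7 + 1·9·1 = 181 ≡ 5.
  S = (9, 1, 5) ≠ 0, so r is not a codeword (an error is present).
Step 3: locate the error. For a single error e at position i, S_ℓ = v_i·e·α_i^ℓ, so α_err = S_1/S_0.
  S_0^{−1} = 9^{−1} = 5 (mod 11), so α_err = 1·5 = 5 ≡ 5 = α_4. Error position i = 4.
  Consistency check: S_2/S_1 = 5·1 = 5 ≡ 5 = α_err ✓ (single-error assumption holds).
Step 4: error magnitude e = S_0/v_4 = S_0·∏_{j≠4}(α_4 − α_j) = 9·6 = 54 ≡ 10 (mod 11).
Step 5: correct position 4: c_4 = r_4 − e = 7 − 10 ≡ 8 (mod 11). Hence c = [6, 4, 0, 8, 1].
  Check: interpolating c through the α_i gives m(x) = 7 + 9·x (degree < 2) with m(α_i) = c_i for every i, so c is indeed a codeword.


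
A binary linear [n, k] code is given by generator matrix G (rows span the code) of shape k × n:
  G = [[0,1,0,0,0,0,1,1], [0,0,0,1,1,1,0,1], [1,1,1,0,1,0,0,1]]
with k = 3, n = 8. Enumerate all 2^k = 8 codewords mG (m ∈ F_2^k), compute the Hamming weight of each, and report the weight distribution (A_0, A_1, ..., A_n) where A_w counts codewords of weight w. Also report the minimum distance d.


Weight distribution: A_0 = 1, A_3 = 1, A_4 = 2, A_5 = 3, A_6 = 1. Minimum distance d = 3.

Enumerate all 2^3 = 8 messages m ∈ F_2^3.
For each, compute codeword c = mG in F_2^8, then tally its weight.
  m = 000 → c = 00000000, weight = 0.
  m = 100 → c = 01000011, weight = 3.
  m = 010 → c = 00011101, weight = 4.
  m = 110 → c = 01011110, weight = 5.
  m = 001 → c = 11101001, weight = 5.
  m = 101 → c = 10101010, weight = 4.
  m = 011 → c = 11110100, weight = 5.
  m = 111 → c = 10110111, weight = 6.
Tally weights:
  weight 0: 1 codewords.
  weight 3: 1 codewords.
  weight 4: 2 codewords.
  weight 5: 3 codewords.
  weight 6: 1 codewords.
Minimum distance d = smallest w > 0 with A_w > 0 = 3.
Sanity: Σ A_w = 8 = 2^3 = 8 ✓.


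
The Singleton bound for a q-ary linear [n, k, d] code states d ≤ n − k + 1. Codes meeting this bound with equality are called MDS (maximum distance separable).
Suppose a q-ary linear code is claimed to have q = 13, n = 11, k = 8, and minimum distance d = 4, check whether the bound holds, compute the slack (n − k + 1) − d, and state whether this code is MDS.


Singleton RHS = n − k + 1 = 4, slack = 0, bound satisfied, MDS.

Singleton bound: d ≤ n − k + 1.
Here n = 11, k = 8, so n − k + 1 = 4.
Given d = 4, check d ≤ 4: YES.
Slack = (n − k + 1) − d = 0.
The code is MDS (slack = 0).
Description: the claimed parameters are [11, 8, 4]_13; such a code would be MDS (meets Singleton bound).


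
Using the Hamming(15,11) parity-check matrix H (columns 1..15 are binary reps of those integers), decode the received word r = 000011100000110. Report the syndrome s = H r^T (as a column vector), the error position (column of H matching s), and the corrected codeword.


s = (0, 1, 1, 1)^T, error position = 7, corrected codeword c = 000011000000110

Compute s = H r^T mod 2 one row at a time:
  s_1 = 0 + 0 + 0 + 0 + 0 + 1 + 1 + 0 = 2 ≡ 0 (mod 2).
  s_2 = 0 + 1 + 1 + 1 + 0 + 1 + 1 + 0 = 5 ≡ 1 (mod 2).
  s_3 = 0 + 0 + 1 + 1 + 0 + 0 + 1 + 0 = 3 ≡ 1 (mod 2).
  s_4 = 0 + 0 + 1 + 1 + 0 + 0 + 1 + 0 = 3 ≡ 1 (mod 2).
s = (0, 1, 1, 1)^T — this equals column 7 of H (binary 0111), so error is at position 7.
Correct: flip bit 7 of r = 000011100000110 to get c = 000011000000110.


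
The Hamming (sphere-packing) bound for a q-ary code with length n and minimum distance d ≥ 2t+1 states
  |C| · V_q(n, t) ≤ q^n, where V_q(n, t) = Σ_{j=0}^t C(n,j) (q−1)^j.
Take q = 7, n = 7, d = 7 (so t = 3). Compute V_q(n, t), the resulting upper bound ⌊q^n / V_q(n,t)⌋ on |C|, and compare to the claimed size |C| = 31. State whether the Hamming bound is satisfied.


V_q(n, t) = 8359, q^n = 823543, Hamming bound = 98, |C| = 31 ≤ bound (satisfied).

Step 1: Compute V_q(n, t) = Σ_{j=0}^3 C(n, j) (q−1)^j.
  j = 0: C(7,0)·(6)^0 = 1·1 = 1.
  j = 1: C(7,1)·(6)^1 = 7·6 = 42.
  j = 2: C(7,2)·(6)^2 = 21·36 = 756.
  j = 3: C(7,3)·(6)^3 = 35·216 = 7560.
  V_q(n, t) = 1 + 42 + 756 + 7560 = 8359.
Step 2: q^n = 7^7 = 823543.
Step 3: Hamming bound ⌊q^n / V_q(n,t)⌋ = ⌊823543/8359⌋ = 98.
Step 4: Compare |C| = 31 to 98: satisfied.
The claimed |C| lies below the Hamming bound.


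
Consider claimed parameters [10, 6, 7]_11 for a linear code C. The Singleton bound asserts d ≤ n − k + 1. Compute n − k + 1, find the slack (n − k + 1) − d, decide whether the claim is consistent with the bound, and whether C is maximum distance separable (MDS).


Singleton RHS = n − k + 1 = 5, slack = -2, bound violated (no such code; not MDS).

Singleton bound: d ≤ n − k + 1.
Here n = 10, k = 6, so n − k + 1 = 5.
Given d = 7, check d ≤ 5: NO.
Slack = (n − k + 1) − d = -2.
The slack is negative: d = 7 exceeds n − k + 1 = 5 by 2, so the Singleton bound is violated and no linear [10, 6, 7]_11 code can exist. In particular it is not MDS (MDS requires d = n − k + 1 exactly).
Description: the claimed parameters are [10, 6, 7]_11; such a code would be impossible (violates the Singleton bound).


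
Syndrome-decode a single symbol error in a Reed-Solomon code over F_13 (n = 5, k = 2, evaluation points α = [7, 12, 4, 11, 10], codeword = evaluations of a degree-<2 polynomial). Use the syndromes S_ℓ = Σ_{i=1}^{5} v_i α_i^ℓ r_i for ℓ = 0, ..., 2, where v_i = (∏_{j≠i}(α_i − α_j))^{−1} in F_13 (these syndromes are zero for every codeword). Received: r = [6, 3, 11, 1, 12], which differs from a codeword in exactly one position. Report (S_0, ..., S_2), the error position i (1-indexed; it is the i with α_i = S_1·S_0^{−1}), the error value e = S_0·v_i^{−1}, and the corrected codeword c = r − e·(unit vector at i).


S = (9, 10, 1), error at position 3, error magnitude e = 11, c = [6, 3, 0, 1, 12].

Step 1: column multipliers v_i = (∏_{j≠i}(α_i − α_j))^{−1} mod 13.
  i = 1 (α = 7): (7−12)(7−4)(7−11)(7−10) = (−5)·3·(−4)·(−3) = −180 ≡ 2, so v_1 = 2^{−1} = 7 (mod 13).
  i = 2 (α = 12): (12−7)(12−4)(12−11)(12−10) = 5·8·1·2 = 80 ≡ 2, so v_2 = 2^{−1} = 7 (mod 13).
  i = 3 (α = 4): (4−7)(4−12)(4−11)(4−10) = (−3)·(−8)·(−7)·(−6) = 1008 ≡ 7, so v_3 = 7^{−1} = 2 (mod 13).
  i = 4 (α = 11): (11−7)(11−12)(11−4)(11−10) = 4·(−1)·7·1 = −28 ≡ 11, so v_4 = 11^{−1} = 6 (mod 13).
  i = 5 (α = 10): (10−7)(10−12)(10−4)(10−11) = 3·(−2)·6·(−1) = 36 ≡ 10, so v_5 = 10^{−1} = 4 (mod 13).
  v = [7, 7, 2, 6, 4].
Step 2: syndromes of r = [6, 3, 11, 1, 12] (all sums mod 13).
  S_0 = Σ v_i r_i = 7·6 + 7·3 + 2·11 + 6·1 + 4·12 = 139 ≡ 9.
  S_1 = Σ v_i α_i r_i = 7·7·6 + 7·12·3 + 2·4·11 + 6·11·1 + 4·10·12 = 1180 ≡ 10.
  α_i^2 mod 13 = [10, 1, 3, 4, 9].
  S_2 = Σ v_i α_i^2 r_i = 7·10·6 + 7·1·3 + 2·3·11 + 6·4·1 + 4·9·12 = 963 ≡ 1.
  S = (9, 10, 1) ≠ 0, so r is not a codeword (an error is present).
Step 3: locate the error. For a single error e at position i, S_ℓ = v_i·e·α_i^ℓ, so α_err = S_1/S_0.
  S_0^{−1} = 9^{−1} = 3 (mod 13), so α_err = 10·3 = 30 ≡ 4 = α_3. Error position i = 3.
  Consistency check: S_2/S_1 = 1·4 = 4 ≡ 4 = α_err ✓ (single-error assumption holds).
Step 4: error magnitude e = S_0/v_3 = S_0·∏_{j≠3}(α_3 − α_j) = 9·7 = 63 ≡ 11 (mod 13).
Step 5: correct position 3: c_3 = r_3 − e = 11 − 11 ≡ 0 (mod 13). Hence c = [6, 3, 0, 1, 12].
  Check: interpolating c through the α_i gives m(x) = 5 + 2·x (degree < 2) with m(α_i) = c_i for every i, so c is indeed a codeword.


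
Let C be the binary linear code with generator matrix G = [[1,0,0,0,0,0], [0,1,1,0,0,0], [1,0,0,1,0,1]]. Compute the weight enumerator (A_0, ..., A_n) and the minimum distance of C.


Weight distribution: A_0 = 1, A_1 = 1, A_2 = 2, A_3 = 2, A_4 = 1, A_5 = 1. Minimum distance d = 1.

Enumerate all 2^3 = 8 messages m ∈ F_2^3.
For each, compute codeword c = mG in F_2^6, then tally its weight.
  m = 000 → c = 000000, weight = 0.
  m = 100 → c = 100000, weight = 1.
  m = 010 → c = 011000, weight = 2.
  m = 110 → c = 111000, weight = 3.
  m = 001 → c = 100101, weight = 3.
  m = 101 → c = 000101, weight = 2.
  m = 011 → c = 111101, weight = 5.
  m = 111 → c = 011101, weight = 4.
Tally weights:
  weight 0: 1 codewords.
  weight 1: 1 codewords.
  weight 2: 2 codewords.
  weight 3: 2 codewords.
  weight 4: 1 codewords.
  weight 5: 1 codewords.
Minimum distance d = smallest w > 0 with A_w > 0 = 1.
Sanity: Σ A_w = 8 = 2^3 = 8 ✓.


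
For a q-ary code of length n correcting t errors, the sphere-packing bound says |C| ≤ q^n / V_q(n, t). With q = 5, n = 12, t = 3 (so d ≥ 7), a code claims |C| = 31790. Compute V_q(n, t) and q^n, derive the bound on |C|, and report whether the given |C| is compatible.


V_q(n, t) = 15185, q^n = 244140625, Hamming bound = 16077, |C| = 31790 > bound (violated).

Step 1: Compute V_q(n, t) = Σ_{j=0}^3 C(n, j) (q−1)^j.
  j = 0: C(12,0)·(4)^0 = 1·1 = 1.
  j = 1: C(12,1)·(4)^1 = 12·4 = 48.
  j = 2: C(12,2)·(4)^2 = 66·16 = 1056.
  j = 3: C(12,3)·(4)^3 = 220·64 = 14080.
  V_q(n, t) = 1 + 48 + 1056 + 14080 = 15185.
Step 2: q^n = 5^12 = 244140625.
Step 3: Hamming bound ⌊q^n / V_q(n,t)⌋ = ⌊244140625/15185⌋ = 16077.
Step 4: Compare |C| = 31790 to 16077: violated.
The claimed |C| lies above the Hamming bound, so no 5-ary code of length 12 with d ≥ 7 can have 31790 codewords.


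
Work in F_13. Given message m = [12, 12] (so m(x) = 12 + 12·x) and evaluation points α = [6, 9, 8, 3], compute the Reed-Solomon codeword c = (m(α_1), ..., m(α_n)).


c = [6, 3, 4, 9]

Message polynomial: m(x) = 12 + 12·x (mod 13).
For each evaluation point α_i, compute m(α_i) mod 13:
  α_1 = 6: Horner steps 12 → 6, so m(6) = 6.
  α_2 = 9: Horner steps 12 → 3, so m(9) = 3.
  α_3 = 8: Horner steps 12 → 4, so m(8) = 4.
  α_4 = 3: Horner steps 12 → 9, so m(3) = 9.
Codeword c = [6, 3, 4, 9] ∈ F_13^4.


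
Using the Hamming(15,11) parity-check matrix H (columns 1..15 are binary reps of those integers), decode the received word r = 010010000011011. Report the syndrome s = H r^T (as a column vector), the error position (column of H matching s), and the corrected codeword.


s = (0, 0, 0, 1)^T, error position = 1, corrected codeword c = 110010000011011

Compute s = H r^T mod 2 one row at a time:
  s_1 = 0 + 0 + 0 + 1 + 1 + 0 + 1 + 1 = 4 ≡ 0 (mod 2).
  s_2 = 0 + 1 + 0 + 0 + 1 + 0 + 1 + 1 = 4 ≡ 0 (mod 2).
  s_3 = 1 + 0 + 0 + 0 + 0 + 1 + 1 + 1 = 4 ≡ 0 (mod 2).
  s_4 = 0 + 0 + 1 + 0 + 0 + 1 + 0 + 1 = 3 ≡ 1 (mod 2).
s = (0, 0, 0, 1)^T — this equals column 1 of H (binary 0001), so error is at position 1.
Correct: flip bit 1 of r = 010010000011011 to get c = 110010000011011.


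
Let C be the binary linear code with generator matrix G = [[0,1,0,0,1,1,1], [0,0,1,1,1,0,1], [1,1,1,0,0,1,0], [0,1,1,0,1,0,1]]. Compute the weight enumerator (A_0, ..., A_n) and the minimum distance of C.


Weight distribution: A_0 = 1, A_2 = 4, A_4 = 9, A_6 = 2. Minimum distance d = 2.

Enumerate all 2^4 = 16 messages m ∈ F_2^4.
For each, compute codeword c = mG in F_2^7, then tally its weight.
  m = 0000 → c = 0000000, weight = 0.
  m = 1000 → c = 0100111, weight = 4.
  m = 0100 → c = 0011101, weight = 4.
  m = 1100 → c = 0111010, weight = 4.
  m = 0010 → c = 1110010, weight = 4.
  m = 1010 → c = 1010101, weight = 4.
  m = 0110 → c = 1101111, weight = 6.
  m = 1110 → c = 1001000, weight = 2.
  m = 0001 → c = 0110101, weight = 4.
  m = 1001 → c = 0010010, weight = 2.
  m = 0101 → c = 0101000, weight = 2.
  m = 1101 → c = 0001111, weight = 4.
  m = 0011 → c = 1000111, weight = 4.
  m = 1011 → c = 1100000, weight = 2.
  m = 0111 → c = 1011010, weight = 4.
  m = 1111 → c = 1111101, weight = 6.
Tally weights:
  weight 0: 1 codewords.
  weight 2: 4 codewords.
  weight 4: 9 codewords.
  weight 6: 2 codewords.
Minimum distance d = smallest w > 0 with A_w > 0 = 2.
Sanity: Σ A_w = 16 = 2^4 = 16 ✓.


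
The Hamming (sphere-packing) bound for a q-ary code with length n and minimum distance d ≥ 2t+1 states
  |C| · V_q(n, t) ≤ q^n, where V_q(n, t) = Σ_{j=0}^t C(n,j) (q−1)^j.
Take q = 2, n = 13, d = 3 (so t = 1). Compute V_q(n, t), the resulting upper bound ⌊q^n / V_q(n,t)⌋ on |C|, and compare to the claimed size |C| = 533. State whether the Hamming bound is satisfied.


V_q(n, t) = 14, q^n = 8192, Hamming bound = 585, |C| = 533 ≤ bound (satisfied).

Step 1: Compute V_q(n, t) = Σ_{j=0}^1 C(n, j) (q−1)^j.
  j = 0: C(13,0)·(1)^0 = 1·1 = 1.
  j = 1: C(13,1)·(1)^1 = 13·1 = 13.
  V_q(n, t) = 1 + 13 = 14.
Step 2: q^n = 2^13 = 8192.
Step 3: Hamming bound ⌊q^n / V_q(n,t)⌋ = ⌊8192/14⌋ = 585.
Step 4: Compare |C| = 533 to 585: satisfied.
The claimed |C| lies below the Hamming bound.


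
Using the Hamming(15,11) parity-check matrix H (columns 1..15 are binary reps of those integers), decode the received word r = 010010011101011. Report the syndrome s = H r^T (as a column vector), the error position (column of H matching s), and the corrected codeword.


s = (0, 0, 0, 1)^T, error position = 1, corrected codeword c = 110010011101011

Compute s = H r^T mod 2 one row at a time:
  s_1 = 1 + 1 + 1 + 0 + 1 + 0 + 1 + 1 = 6 ≡ 0 (mod 2).
  s_2 = 0 + 1 + 0 + 0 + 1 + 0 + 1 + 1 = 4 ≡ 0 (mod 2).
  s_3 = 1 + 0 + 0 + 0 + 1 + 0 + 1 + 1 = 4 ≡ 0 (mod 2).
  s_4 = 0 + 0 + 1 + 0 + 1 + 0 + 0 + 1 = 3 ≡ 1 (mod 2).
s = (0, 0, 0, 1)^T — this equals column 1 of H (binary 0001), so error is at position 1.
Correct: flip bit 1 of r = 010010011101011 to get c = 110010011101011.


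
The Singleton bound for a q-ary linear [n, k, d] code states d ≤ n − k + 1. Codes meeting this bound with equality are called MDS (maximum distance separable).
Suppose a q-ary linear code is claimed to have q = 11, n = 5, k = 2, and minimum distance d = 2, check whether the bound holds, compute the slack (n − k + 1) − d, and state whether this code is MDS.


Singleton RHS = n − k + 1 = 4, slack = 2, bound satisfied, not MDS.

Singleton bound: d ≤ n − k + 1.
Here n = 5, k = 2, so n − k + 1 = 4.
Given d = 2, check d ≤ 4: YES.
Slack = (n − k + 1) − d = 2.
The code is NOT MDS (slack = 2 > 0).
Description: the claimed parameters are [5, 2, 2]_11; such a code would be non-MDS.


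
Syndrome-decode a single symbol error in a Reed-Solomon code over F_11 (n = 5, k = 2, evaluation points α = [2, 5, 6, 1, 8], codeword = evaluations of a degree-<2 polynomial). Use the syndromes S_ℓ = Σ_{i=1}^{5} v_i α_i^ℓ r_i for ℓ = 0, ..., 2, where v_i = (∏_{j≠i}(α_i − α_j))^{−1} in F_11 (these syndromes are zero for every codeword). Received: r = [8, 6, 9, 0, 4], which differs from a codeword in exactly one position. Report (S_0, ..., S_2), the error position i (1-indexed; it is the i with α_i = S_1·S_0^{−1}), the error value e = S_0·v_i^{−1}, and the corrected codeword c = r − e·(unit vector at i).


S = (9, 9, 9), error at position 4, error magnitude e = 6, c = [8, 6, 9, 5, 4].

Step 1: column multipliers v_i = (∏_{j≠i}(α_i − α_j))^{−1} mod 11.
  i = 1 (α = 2): (2−5)(2−6)(2−1)(2−8) = (−3)·(−4)·1·(−6) = −72 ≡ 5, so v_1 = 5^{−1} = 9 (mod 11).
  i = 2 (α = 5): (5−2)(5−6)(5−1)(5−8) = 3·(−1)·4·(−3) = 36 ≡ 3, so v_2 = 3^{−1} = 4 (mod 11).
  i = 3 (α = 6): (6−2)(6−5)(6−1)(6−8) = 4·1·5·(−2) = −40 ≡ 4, so v_3 = 4^{−1} = 3 (mod 11).
  i = 4 (α = 1): (1−2)(1−5)(1−6)(1−8) = (−1)·(−4)·(−5)·(−7) = 140 ≡ 8, so v_4 = 8^{−1} = 7 (mod 11).
  i = 5 (α = 8): (8−2)(8−5)(8−6)(8−1) = 6·3·2·7 = 252 ≡ 10, so v_5 = 10^{−1} = 10 (mod 11).
  v = [9, 4, 3, 7, 10].
Step 2: syndromes of r = [8, 6, 9, 0, 4] (all sums mod 11).
  S_0 = Σ v_i r_i = 9·8 + 4·6 + 3·9 + 7·0 + 10·4 = 163 ≡ 9.
  S_1 = Σ v_i α_i r_i = 9·2·8 + 4·5·6 + 3·6·9 + 7·1·0 + 10·8·4 = 746 ≡ 9.
  α_i^2 mod 11 = [4, 3, 3, 1, 9].
  S_2 = Σ v_i α_i^2 r_i = 9·4·8 + 4·3·6 + 3·3·9 + 7·1·0 + 10·9·4 = 801 ≡ 9.
  S = (9, 9, 9) ≠ 0, so r is not a codeword (an error is present).
Step 3: locate the error. For a single error e at position i, S_ℓ = v_i·e·α_i^ℓ, so α_err = S_1/S_0.
  S_0^{−1} = 9^{−1} = 5 (mod 11), so α_err = 9·5 = 45 ≡ 1 = α_4. Error position i = 4.
  Consistency check: S_2/S_1 = 9·5 = 45 ≡ 1 = α_err ✓ (single-error assumption holds).
Step 4: error magnitude e = S_0/v_4 = S_0·∏_{j≠4}(α_4 − α_j) = 9·8 = 72 ≡ 6 (mod 11).
Step 5: correct position 4: c_4 = r_4 − e = 0 − 6 ≡ 5 (mod 11). Hence c = [8, 6, 9, 5, 4].
  Check: interpolating c through the α_i gives m(x) = 2 + 3·x (degree < 2) with m(α_i) = c_i for every i, so c is indeed a codeword.


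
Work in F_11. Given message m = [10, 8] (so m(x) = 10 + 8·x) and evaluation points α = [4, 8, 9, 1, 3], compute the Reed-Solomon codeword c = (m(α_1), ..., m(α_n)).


c = [9, 8, 5, 7, 1]

Message polynomial: m(x) = 10 + 8·x (mod 11).
For each evaluation point α_i, compute m(α_i) mod 11:
  α_1 = 4: Horner steps 8 → 9, so m(4) = 9.
  α_2 = 8: Horner steps 8 → 8, so m(8) = 8.
  α_3 = 9: Horner steps 8 → 5, so m(9) = 5.
  α_4 = 1: Horner steps 8 → 7, so m(1) = 7.
  α_5 = 3: Horner steps 8 → 1, so m(3) = 1.
Codeword c = [9, 8, 5, 7, 1] ∈ F_11^5.


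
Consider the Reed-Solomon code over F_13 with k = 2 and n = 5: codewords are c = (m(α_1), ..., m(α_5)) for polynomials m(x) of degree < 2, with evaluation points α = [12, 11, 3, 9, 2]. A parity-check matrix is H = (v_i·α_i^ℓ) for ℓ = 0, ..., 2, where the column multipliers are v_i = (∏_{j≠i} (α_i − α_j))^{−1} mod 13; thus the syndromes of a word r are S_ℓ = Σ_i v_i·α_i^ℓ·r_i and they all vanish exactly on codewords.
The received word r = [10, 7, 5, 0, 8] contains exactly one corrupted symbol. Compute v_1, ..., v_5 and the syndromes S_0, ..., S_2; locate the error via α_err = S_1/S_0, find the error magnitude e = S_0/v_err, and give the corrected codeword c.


S = (11, 2, 11), error at position 1, error magnitude e = 6, c = [4, 7, 5, 0, 8].

Step 1: column multipliers v_i = (∏_{j≠i}(α_i − α_j))^{−1} mod 13.
  i = 1 (α = 12): (12−11)(12−3)(12−9)(12−2) = 1·9·3·10 = 270 ≡ 10, so v_1 = 10^{−1} = 4 (mod 13).
  i = 2 (α = 11): (11−12)(11−3)(11−9)(11−2) = (−1)·8·2·9 = −144 ≡ 12, so v_2 = 12^{−1} = 12 (mod 13).
  i = 3 (α = 3): (3−12)(3−11)(3−9)(3−2) = (−9)·(−8)·(−6)·1 = −432 ≡ 10, so v_3 = 10^{−1} = 4 (mod 13).
  i = 4 (α = 9): (9−12)(9−11)(9−3)(9−2) = (−3)·(−2)·6·7 = 252 ≡ 5, so v_4 = 5^{−1} = 8 (mod 13).
  i = 5 (α = 2): (2−12)(2−11)(2−3)(2−9) = (−10)·(−9)·(−1)·(−7) = 630 ≡ 6, so v_5 = 6^{−1} = 11 (mod 13).
  v = [4, 12, 4, 8, 11].
Step 2: syndromes of r = [10, 7, 5, 0, 8] (all sums mod 13).
  S_0 = Σ v_i r_i = 4·10 + 12·7 + 4·5 + 8·0 + 11·8 = 232 ≡ 11.
  S_1 = Σ v_i α_i r_i = 4·12·10 + 12·11·7 + 4·3·5 + 8·9·0 + 11·2·8 = 1640 ≡ 2.
  α_i^2 mod 13 = [1, 4, 9, 3, 4].
  S_2 = Σ v_i α_i^2 r_i = 4·1·10 + 12·4·7 + 4·9·5 + 8·3·0 + 11·4·8 = 908 ≡ 11.
  S = (11, 2, 11) ≠ 0, so r is not a codeword (an error is present).
Step 3: locate the error. For a single error e at position i, S_ℓ = v_i·e·α_i^ℓ, so α_err = S_1/S_0.
  S_0^{−1} = 11^{−1} = 6 (mod 13), so α_err = 2·6 = 12 ≡ 12 = α_1. Error position i = 1.
  Consistency check: S_2/S_1 = 11·7 = 77 ≡ 12 = α_err ✓ (single-error assumption holds).
Step 4: error magnitude e = S_0/v_1 = S_0·∏_{j≠1}(α_1 − α_j) = 11·10 = 110 ≡ 6 (mod 13).
Step 5: correct position 1: c_1 = r_1 − e = 10 − 6 ≡ 4 (mod 13). Hence c = [4, 7, 5, 0, 8].
  Check: interpolating c through the α_i gives m(x) = 1 + 10·x (degree < 2) with m(α_i) = c_i for every i, so c is indeed a codeword.


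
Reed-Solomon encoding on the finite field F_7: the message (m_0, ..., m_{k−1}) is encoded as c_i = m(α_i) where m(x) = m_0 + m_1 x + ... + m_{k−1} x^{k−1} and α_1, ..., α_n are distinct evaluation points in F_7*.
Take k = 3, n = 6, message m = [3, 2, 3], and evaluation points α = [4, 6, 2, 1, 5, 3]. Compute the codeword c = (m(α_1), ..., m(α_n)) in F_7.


c = [3, 4, 5, 1, 4, 1]

Message polynomial: m(x) = 3 + 2·x + 3·x^2 (mod 7).
For each evaluation point α_i, compute m(α_i) mod 7:
  α_1 = 4: Horner steps 3 → 0 → 3, so m(4) = 3.
  α_2 = 6: Horner steps 3 → 6 → 4, so m(6) = 4.
  α_3 = 2: Horner steps 3 → 1 → 5, so m(2) = 5.
  α_4 = 1: Horner steps 3 → 5 → 1, so m(1) = 1.
  α_5 = 5: Horner steps 3 → 3 → 4, so m(5) = 4.
  α_6 = 3: Horner steps 3 → 4 → 1, so m(3) = 1.
Codeword c = [3, 4, 5, 1, 4, 1] ∈ F_7^6.


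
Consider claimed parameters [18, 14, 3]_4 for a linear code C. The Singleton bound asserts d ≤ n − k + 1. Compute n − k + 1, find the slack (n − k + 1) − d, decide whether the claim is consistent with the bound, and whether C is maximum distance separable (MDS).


Singleton RHS = n − k + 1 = 5, slack = 2, bound satisfied, not MDS.

Singleton bound: d ≤ n − k + 1.
Here n = 18, k = 14, so n − k + 1 = 5.
Given d = 3, check d ≤ 5: YES.
Slack = (n − k + 1) − d = 2.
The code is NOT MDS (slack = 2 > 0).
Description: the claimed parameters are [18, 14, 3]_4; such a code would be non-MDS.


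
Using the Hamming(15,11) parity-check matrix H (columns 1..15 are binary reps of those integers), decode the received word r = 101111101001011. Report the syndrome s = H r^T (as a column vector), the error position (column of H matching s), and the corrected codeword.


s = (0, 1, 1, 0)^T, error position = 6, corrected codeword c = 101110101001011

Compute s = H r^T mod 2 one row at a time:
  s_1 = 0 + 1 + 0 + 0 + 1 + 0 + 1 + 1 = 4 ≡ 0 (mod 2).
  s_2 = 1 + 1 + 1 + 1 + 1 + 0 + 1 + 1 = 7 ≡ 1 (mod 2).
  s_3 = 0 + 1 + 1 + 1 + 0 + 0 + 1 + 1 = 5 ≡ 1 (mod 2).
  s_4 = 1 + 1 + 1 + 1 + 1 + 0 + 0 + 1 = 6 ≡ 0 (mod 2).
s = (0, 1, 1, 0)^T — this equals column 6 of H (binary 0110), so error is at position 6.
Correct: flip bit 6 of r = 101111101001011 to get c = 101110101001011.


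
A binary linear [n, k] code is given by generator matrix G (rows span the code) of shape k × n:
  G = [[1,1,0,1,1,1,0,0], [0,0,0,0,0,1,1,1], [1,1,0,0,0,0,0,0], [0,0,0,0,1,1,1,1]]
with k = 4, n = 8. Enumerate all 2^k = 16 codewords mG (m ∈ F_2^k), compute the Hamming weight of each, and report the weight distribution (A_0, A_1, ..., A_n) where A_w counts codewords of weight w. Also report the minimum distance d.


Weight distribution: A_0 = 1, A_1 = 1, A_2 = 2, A_3 = 4, A_4 = 3, A_5 = 3, A_6 = 2. Minimum distance d = 1.

Enumerate all 2^4 = 16 messages m ∈ F_2^4.
For each, compute codeword c = mG in F_2^8, then tally its weight.
  m = 0000 → c = 00000000, weight = 0.
  m = 1000 → c = 11011100, weight = 5.
  m = 0100 → c = 00000111, weight = 3.
  m = 1100 → c = 11011011, weight = 6.
  m = 0010 → c = 11000000, weight = 2.
  m = 1010 → c = 00011100, weight = 3.
  m = 0110 → c = 11000111, weight = 5.
  m = 1110 → c = 00011011, weight = 4.
  m = 0001 → c = 00001111, weight = 4.
  m = 1001 → c = 11010011, weight = 5.
  m = 0101 → c = 00001000, weight = 1.
  m = 1101 → c = 11010100, weight = 4.
  m = 0011 → c = 11001111, weight = 6.
  m = 1011 → c = 00010011, weight = 3.
  m = 0111 → c = 11001000, weight = 3.
  m = 1111 → c = 00010100, weight = 2.
Tally weights:
  weight 0: 1 codewords.
  weight 1: 1 codewords.
  weight 2: 2 codewords.
  weight 3: 4 codewords.
  weight 4: 3 codewords.
  weight 5: 3 codewords.
  weight 6: 2 codewords.
Minimum distance d = smallest w > 0 with A_w > 0 = 1.
Sanity: Σ A_w = 16 = 2^4 = 16 ✓.


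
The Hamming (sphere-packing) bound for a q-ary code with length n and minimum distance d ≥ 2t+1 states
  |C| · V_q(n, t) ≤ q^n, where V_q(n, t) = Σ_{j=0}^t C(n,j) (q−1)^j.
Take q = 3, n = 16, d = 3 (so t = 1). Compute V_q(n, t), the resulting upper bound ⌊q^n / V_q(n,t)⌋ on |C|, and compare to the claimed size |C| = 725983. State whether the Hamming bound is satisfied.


V_q(n, t) = 33, q^n = 43046721, Hamming bound = 1304446, |C| = 725983 ≤ bound (satisfied).

Step 1: Compute V_q(n, t) = Σ_{j=0}^1 C(n, j) (q−1)^j.
  j = 0: C(16,0)·(2)^0 = 1·1 = 1.
  j = 1: C(16,1)·(2)^1 = 16·2 = 32.
  V_q(n, t) = 1 + 32 = 33.
Step 2: q^n = 3^16 = 43046721.
Step 3: Hamming bound ⌊q^n / V_q(n,t)⌋ = ⌊43046721/33⌋ = 1304446.
Step 4: Compare |C| = 725983 to 1304446: satisfied.
The claimed |C| lies below the Hamming bound.


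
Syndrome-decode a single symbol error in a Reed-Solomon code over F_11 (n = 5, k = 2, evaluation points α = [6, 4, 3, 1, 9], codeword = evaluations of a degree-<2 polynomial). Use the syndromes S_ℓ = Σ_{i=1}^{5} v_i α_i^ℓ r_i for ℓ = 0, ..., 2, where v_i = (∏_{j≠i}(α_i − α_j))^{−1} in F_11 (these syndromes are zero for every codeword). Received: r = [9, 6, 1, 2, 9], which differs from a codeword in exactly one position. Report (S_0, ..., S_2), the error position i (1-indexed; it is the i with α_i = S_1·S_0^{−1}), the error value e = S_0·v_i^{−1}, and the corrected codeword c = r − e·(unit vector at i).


S = (9, 10, 5), error at position 1, error magnitude e = 4, c = [5, 6, 1, 2, 9].

Step 1: column multipliers v_i = (∏_{j≠i}(α_i − α_j))^{−1} mod 11.
  i = 1 (α = 6): (6−4)(6−3)(6−1)(6−9) = 2·3·5·(−3) = −90 ≡ 9, so v_1 = 9^{−1} = 5 (mod 11).
  i = 2 (α = 4): (4−6)(4−3)(4−1)(4−9) = (−2)·1·3·(−5) = 30 ≡ 8, so v_2 = 8^{−1} = 7 (mod 11).
  i = 3 (α = 3): (3−6)(3−4)(3−1)(3−9) = (−3)·(−1)·2·(−6) = −36 ≡ 8, so v_3 = 8^{−1} = 7 (mod 11).
  i = 4 (α = 1): (1−6)(1−4)(1−3)(1−9) = (−5)·(−3)·(−2)·(−8) = 240 ≡ 9, so v_4 = 9^{−1} = 5 (mod 11).
  i = 5 (α = 9): (9−6)(9−4)(9−3)(9−1) = 3·5·6·8 = 720 ≡ 5, so v_5 = 5^{−1} = 9 (mod 11).
  v = [5, 7, 7, 5, 9].
Step 2: syndromes of r = [9, 6, 1, 2, 9] (all sums mod 11).
  S_0 = Σ v_i r_i = 5·9 + 7·6 + 7·1 + 5·2 + 9·9 = 185 ≡ 9.
  S_1 = Σ v_i α_i r_i = 5·6·9 + 7·4·6 + 7·3·1 + 5·1·2 + 9·9·9 = 1198 ≡ 10.
  α_i^2 mod 11 = [3, 5, 9, 1, 4].
  S_2 = Σ v_i α_i^2 r_i = 5·3·9 + 7·5·6 + 7·9·1 + 5·1·2 + 9·4·9 = 742 ≡ 5.
  S = (9, 10, 5) ≠ 0, so r is not a codeword (an error is present).
Step 3: locate the error. For a single error e at position i, S_ℓ = v_i·e·α_i^ℓ, so α_err = S_1/S_0.
  S_0^{−1} = 9^{−1} = 5 (mod 11), so α_err = 10·5 = 50 ≡ 6 = α_1. Error position i = 1.
  Consistency check: S_2/S_1 = 5·10 = 50 ≡ 6 = α_err ✓ (single-error assumption holds).
Step 4: error magnitude e = S_0/v_1 = S_0·∏_{j≠1}(α_1 − α_j) = 9·9 = 81 ≡ 4 (mod 11).
Step 5: correct position 1: c_1 = r_1 − e = 9 − 4 ≡ 5 (mod 11). Hence c = [5, 6, 1, 2, 9].
  Check: interpolating c through the α_i gives m(x) = 8 + 5·x (degree < 2) with m(α_i) = c_i for every i, so c is indeed a codeword.


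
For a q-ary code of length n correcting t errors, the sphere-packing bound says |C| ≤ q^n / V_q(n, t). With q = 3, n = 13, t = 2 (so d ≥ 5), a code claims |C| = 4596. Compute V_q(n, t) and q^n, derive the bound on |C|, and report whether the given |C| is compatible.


V_q(n, t) = 339, q^n = 1594323, Hamming bound = 4703, |C| = 4596 ≤ bound (satisfied).

Step 1: Compute V_q(n, t) = Σ_{j=0}^2 C(n, j) (q−1)^j.
  j = 0: C(13,0)·(2)^0 = 1·1 = 1.
  j = 1: C(13,1)·(2)^1 = 13·2 = 26.
  j = 2: C(13,2)·(2)^2 = 78·4 = 312.
  V_q(n, t) = 1 + 26 + 312 = 339.
Step 2: q^n = 3^13 = 1594323.
Step 3: Hamming bound ⌊q^n / V_q(n,t)⌋ = ⌊1594323/339⌋ = 4703.
Step 4: Compare |C| = 4596 to 4703: satisfied.
The claimed |C| lies below the Hamming bound.


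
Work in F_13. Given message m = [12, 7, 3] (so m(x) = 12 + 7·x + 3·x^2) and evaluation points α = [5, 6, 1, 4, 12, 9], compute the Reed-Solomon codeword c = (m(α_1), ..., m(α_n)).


c = [5, 6, 9, 10, 8, 6]

Message polynomial: m(x) = 12 + 7·x + 3·x^2 (mod 13).
For each evaluation point α_i, compute m(α_i) mod 13:
  α_1 = 5: Horner steps 3 → 9 → 5, so m(5) = 5.
  α_2 = 6: Horner steps 3 → 12 → 6, so m(6) = 6.
  α_3 = 1: Horner steps 3 → 10 → 9, so m(1) = 9.
  α_4 = 4: Horner steps 3 → 6 → 10, so m(4) = 10.
  α_5 = 12: Horner steps 3 → 4 → 8, so m(12) = 8.
  α_6 = 9: Horner steps 3 → 8 → 6, so m(9) = 6.
Codeword c = [5, 6, 9, 10, 8, 6] ∈ F_13^6.


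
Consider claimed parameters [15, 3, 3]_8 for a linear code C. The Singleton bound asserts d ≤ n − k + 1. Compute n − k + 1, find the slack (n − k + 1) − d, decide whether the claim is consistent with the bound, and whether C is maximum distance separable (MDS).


Singleton RHS = n − k + 1 = 13, slack = 10, bound satisfied, not MDS.

Singleton bound: d ≤ n − k + 1.
Here n = 15, k = 3, so n − k + 1 = 13.
Given d = 3, check d ≤ 13: YES.
Slack = (n − k + 1) − d = 10.
The code is NOT MDS (slack = 10 > 0).
Description: the claimed parameters are [15, 3, 3]_8; such a code would be non-MDS.


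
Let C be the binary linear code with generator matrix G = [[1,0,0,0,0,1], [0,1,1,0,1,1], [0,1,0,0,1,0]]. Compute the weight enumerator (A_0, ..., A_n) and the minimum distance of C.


Weight distribution: A_0 = 1, A_2 = 4, A_4 = 3. Minimum distance d = 2.

Enumerate all 2^3 = 8 messages m ∈ F_2^3.
For each, compute codeword c = mG in F_2^6, then tally its weight.
  m = 000 → c = 000000, weight = 0.
  m = 100 → c = 100001, weight = 2.
  m = 010 → c = 011011, weight = 4.
  m = 110 → c = 111010, weight = 4.
  m = 001 → c = 010010, weight = 2.
  m = 101 → c = 110011, weight = 4.
  m = 011 → c = 001001, weight = 2.
  m = 111 → c = 101000, weight = 2.
Tally weights:
  weight 0: 1 codewords.
  weight 2: 4 codewords.
  weight 4: 3 codewords.
Minimum distance d = smallest w > 0 with A_w > 0 = 2.
Sanity: Σ A_w = 8 = 2^3 = 8 ✓.


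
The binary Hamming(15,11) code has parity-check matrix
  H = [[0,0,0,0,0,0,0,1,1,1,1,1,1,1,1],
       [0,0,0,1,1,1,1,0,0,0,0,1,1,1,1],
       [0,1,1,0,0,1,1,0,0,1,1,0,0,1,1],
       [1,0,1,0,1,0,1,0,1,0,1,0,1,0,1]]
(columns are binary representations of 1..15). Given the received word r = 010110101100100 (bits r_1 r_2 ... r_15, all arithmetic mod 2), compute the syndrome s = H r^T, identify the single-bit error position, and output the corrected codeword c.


s = (1, 0, 1, 0)^T, error position = 10, corrected codeword c = 010110101000100

Compute s = H r^T mod 2 one row at a time:
  s_1 = 0 + 1 + 1 + 0 + 0 + 1 + 0 + 0 = 3 ≡ 1 (mod 2).
  s_2 = 1 + 1 + 0 + 1 + 0 + 1 + 0 + 0 = 4 ≡ 0 (mod 2).
  s_3 = 1 + 0 + 0 + 1 + 1 + 0 + 0 + 0 = 3 ≡ 1 (mod 2).
  s_4 = 0 + 0 + 1 + 1 + 1 + 0 + 1 + 0 = 4 ≡ 0 (mod 2).
s = (1, 0, 1, 0)^T — this equals column 10 of H (binary 1010), so error is at position 10.
Correct: flip bit 10 of r = 010110101100100 to get c = 010110101000100.


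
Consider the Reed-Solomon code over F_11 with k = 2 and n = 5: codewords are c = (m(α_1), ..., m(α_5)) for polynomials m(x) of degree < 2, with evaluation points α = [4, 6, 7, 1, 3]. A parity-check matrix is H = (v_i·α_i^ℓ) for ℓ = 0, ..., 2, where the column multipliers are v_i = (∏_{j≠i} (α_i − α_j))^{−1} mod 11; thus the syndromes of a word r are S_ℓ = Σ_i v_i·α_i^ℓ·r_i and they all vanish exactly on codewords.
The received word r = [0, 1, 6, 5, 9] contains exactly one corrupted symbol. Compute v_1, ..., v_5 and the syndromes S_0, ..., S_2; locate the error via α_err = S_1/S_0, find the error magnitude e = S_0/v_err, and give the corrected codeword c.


S = (10, 5, 8), error at position 2, error magnitude e = 8, c = [0, 4, 6, 5, 9].

Step 1: column multipliers v_i = (∏_{j≠i}(α_i − α_j))^{−1} mod 11.
  i = 1 (α = 4): (4−6)(4−7)(4−1)(4−3) = (−2)·(−3)·3·1 = 18 ≡ 7, so v_1 = 7^{−1} = 8 (mod 11).
  i = 2 (α = 6): (6−4)(6−7)(6−1)(6−3) = 2·(−1)·5·3 = −30 ≡ 3, so v_2 = 3^{−1} = 4 (mod 11).
  i = 3 (α = 7): (7−4)(7−6)(7−1)(7−3) = 3·1·6·4 = 72 ≡ 6, so v_3 = 6^{−1} = 2 (mod 11).
  i = 4 (α = 1): (1−4)(1−6)(1−7)(1−3) = (−3)·(−5)·(−6)·(−2) = 180 ≡ 4, so v_4 = 4^{−1} = 3 (mod 11).
  i = 5 (α = 3): (3−4)(3−6)(3−7)(3−1) = (−1)·(−3)·(−4)·2 = −24 ≡ 9, so v_5 = 9^{−1} = 5 (mod 11).
  v = [8, 4, 2, 3, 5].
Step 2: syndromes of r = [0, 1, 6, 5, 9] (all sums mod 11).
  S_0 = Σ v_i r_i = 8·0 + 4·1 + 2·6 + 3·5 + 5·9 = 76 ≡ 10.
  S_1 = Σ v_i α_i r_i = 8·4·0 + 4·6·1 + 2·7·6 + 3·1·5 + 5·3·9 = 258 ≡ 5.
  α_i^2 mod 11 = [5, 3, 5, 1, 9].
  S_2 = Σ v_i α_i^2 r_i = 8·5·0 + 4·3·1 + 2·5·6 + 3·1·5 + 5·9·9 = 492 ≡ 8.
  S = (10, 5, 8) ≠ 0, so r is not a codeword (an error is present).
Step 3: locate the error. For a single error e at position i, S_ℓ = v_i·e·α_i^ℓ, so α_err = S_1/S_0.
  S_0^{−1} = 10^{−1} = 10 (mod 11), so α_err = 5·10 = 50 ≡ 6 = α_2. Error position i = 2.
  Consistency check: S_2/S_1 = 8·9 = 72 ≡ 6 = α_err ✓ (single-error assumption holds).
Step 4: error magnitude e = S_0/v_2 = S_0·∏_{j≠2}(α_2 − α_j) = 10·3 = 30 ≡ 8 (mod 11).
Step 5: correct position 2: c_2 = r_2 − e = 1 − 8 ≡ 4 (mod 11). Hence c = [0, 4, 6, 5, 9].
  Check: interpolating c through the α_i gives m(x) = 3 + 2·x (degree < 2) with m(α_i) = c_i for every i, so c is indeed a codeword.
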